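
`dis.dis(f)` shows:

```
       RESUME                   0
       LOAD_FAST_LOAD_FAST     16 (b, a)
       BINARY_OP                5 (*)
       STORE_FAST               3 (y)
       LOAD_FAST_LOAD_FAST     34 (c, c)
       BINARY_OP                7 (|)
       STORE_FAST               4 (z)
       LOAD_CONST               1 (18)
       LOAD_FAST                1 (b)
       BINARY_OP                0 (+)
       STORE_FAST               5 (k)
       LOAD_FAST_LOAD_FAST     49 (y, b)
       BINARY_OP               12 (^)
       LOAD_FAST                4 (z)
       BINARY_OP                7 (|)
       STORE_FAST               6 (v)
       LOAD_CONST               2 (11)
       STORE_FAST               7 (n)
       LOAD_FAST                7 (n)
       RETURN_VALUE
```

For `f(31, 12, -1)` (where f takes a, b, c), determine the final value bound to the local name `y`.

372

LOAD_FAST_LOAD_FAST b,a → push 12,31. Stack: [12, 31]
BINARY_OP * → 12 * 31 = 372. Stack: [372]
STORE_FAST y → y=372. Stack: []
LOAD_FAST_LOAD_FAST c,c → push -1,-1. Stack: [-1, -1]
BINARY_OP | → -1 | -1 = -1. Stack: [-1]
STORE_FAST z → z=-1. Stack: []
LOAD_CONST → push 18. Stack: [18]
LOAD_FAST b → push 12. Stack: [18, 12]
BINARY_OP + → 18 + 12 = 30. Stack: [30]
STORE_FAST k → k=30. Stack: []
LOAD_FAST_LOAD_FAST y,b → push 372,12. Stack: [372, 12]
BINARY_OP ^ → 372 ^ 12 = 376. Stack: [376]
LOAD_FAST z → push -1. Stack: [376, -1]
BINARY_OP | → 376 | -1 = -1. Stack: [-1]
STORE_FAST v → v=-1. Stack: []
LOAD_CONST → push 11. Stack: [11]
STORE_FAST n → n=11. Stack: []
LOAD_FAST n → push 11. Stack: [11]
RETURN_VALUE → return 11.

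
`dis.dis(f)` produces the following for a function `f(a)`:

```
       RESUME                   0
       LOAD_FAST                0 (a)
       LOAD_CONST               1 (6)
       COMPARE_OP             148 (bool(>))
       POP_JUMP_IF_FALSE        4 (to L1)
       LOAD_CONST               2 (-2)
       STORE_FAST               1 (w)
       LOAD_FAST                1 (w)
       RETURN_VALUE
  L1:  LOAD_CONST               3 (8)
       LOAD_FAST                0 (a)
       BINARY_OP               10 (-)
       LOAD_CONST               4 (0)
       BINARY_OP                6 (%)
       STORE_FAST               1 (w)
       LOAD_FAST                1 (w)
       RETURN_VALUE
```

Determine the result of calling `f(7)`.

LOAD_FAST a → push 7. Stack: [7]
LOAD_CONST → push 6. Stack: [7, 6]
COMPARE_OP bool(>) → 7 vs 6 = True. Stack: [True]
POP_JUMP_IF_FALSE → pop True; no jump. Stack: []
LOAD_CONST → push -2. Stack: [-2]
STORE_FAST w → w=-2. Stack: []
LOAD_FAST w → push -2. Stack: [-2]
RETURN_VALUE → return -2.

-2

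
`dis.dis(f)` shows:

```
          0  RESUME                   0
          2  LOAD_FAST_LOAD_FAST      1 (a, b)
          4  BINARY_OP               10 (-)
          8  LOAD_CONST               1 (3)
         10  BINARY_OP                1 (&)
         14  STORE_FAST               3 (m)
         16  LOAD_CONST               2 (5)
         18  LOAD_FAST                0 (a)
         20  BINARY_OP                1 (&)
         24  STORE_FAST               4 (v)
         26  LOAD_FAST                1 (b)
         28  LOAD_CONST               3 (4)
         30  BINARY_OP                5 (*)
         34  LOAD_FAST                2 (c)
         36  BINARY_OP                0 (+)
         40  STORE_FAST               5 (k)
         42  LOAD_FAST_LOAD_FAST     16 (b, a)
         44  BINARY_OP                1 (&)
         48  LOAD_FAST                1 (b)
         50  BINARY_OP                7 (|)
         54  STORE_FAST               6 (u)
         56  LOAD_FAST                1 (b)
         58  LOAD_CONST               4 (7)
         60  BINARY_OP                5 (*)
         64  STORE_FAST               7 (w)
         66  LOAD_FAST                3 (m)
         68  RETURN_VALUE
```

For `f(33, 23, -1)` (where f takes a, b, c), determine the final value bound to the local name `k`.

LOAD_FAST_LOAD_FAST a,b → push 33,23. Stack: [33, 23]
BINARY_OP - → 33 - 23 = 10. Stack: [10]
LOAD_CONST → push 3. Stack: [10, 3]
BINARY_OP & → 10 & 3 = 2. Stack: [2]
STORE_FAST m → m=2. Stack: []
LOAD_CONST → push 5. Stack: [5]
LOAD_FAST a → push 33. Stack: [5, 33]
BINARY_OP & → 5 & 33 = 1. Stack: [1]
STORE_FAST v → v=1. Stack: []
LOAD_FAST b → push 23. Stack: [23]
LOAD_CONST → push 4. Stack: [23, 4]
BINARY_OP * → 23 * 4 = 92. Stack: [92]
LOAD_FAST c → push -1. Stack: [92, -1]
BINARY_OP + → 92 + -1 = 91. Stack: [91]
STORE_FAST k → k=91. Stack: []
LOAD_FAST_LOAD_FAST b,a → push 23,33. Stack: [23, 33]
BINARY_OP & → 23 & 33 = 1. Stack: [1]
LOAD_FAST b → push 23. Stack: [1, 23]
BINARY_OP | → 1 | 23 = 23. Stack: [23]
STORE_FAST u → u=23. Stack: []
LOAD_FAST b → push 23. Stack: [23]
LOAD_CONST → push 7. Stack: [23, 7]
BINARY_OP * → 23 * 7 = 161. Stack: [161]
STORE_FAST w → w=161. Stack: []
LOAD_FAST m → push 2. Stack: [2]
RETURN_VALUE → return 2.

91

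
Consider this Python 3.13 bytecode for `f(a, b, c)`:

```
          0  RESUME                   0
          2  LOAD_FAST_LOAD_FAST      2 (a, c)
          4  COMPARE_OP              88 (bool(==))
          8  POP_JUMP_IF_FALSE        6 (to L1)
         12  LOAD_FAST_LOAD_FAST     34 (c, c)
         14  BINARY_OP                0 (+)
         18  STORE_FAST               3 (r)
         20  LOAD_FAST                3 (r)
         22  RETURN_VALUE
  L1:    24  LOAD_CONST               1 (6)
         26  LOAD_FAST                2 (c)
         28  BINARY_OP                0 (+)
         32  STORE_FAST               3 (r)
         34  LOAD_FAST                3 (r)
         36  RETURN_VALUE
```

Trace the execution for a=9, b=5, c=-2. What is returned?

4

LOAD_FAST_LOAD_FAST a,c → push 9,-2. Stack: [9, -2]
COMPARE_OP bool(==) → 9 vs -2 = False. Stack: [False]
POP_JUMP_IF_FALSE → pop False; jump. Stack: []
LOAD_CONST → push 6. Stack: [6]
LOAD_FAST c → push -2. Stack: [6, -2]
BINARY_OP + → 6 + -2 = 4. Stack: [4]
STORE_FAST r → r=4. Stack: []
LOAD_FAST r → push 4. Stack: [4]
RETURN_VALUE → return 4.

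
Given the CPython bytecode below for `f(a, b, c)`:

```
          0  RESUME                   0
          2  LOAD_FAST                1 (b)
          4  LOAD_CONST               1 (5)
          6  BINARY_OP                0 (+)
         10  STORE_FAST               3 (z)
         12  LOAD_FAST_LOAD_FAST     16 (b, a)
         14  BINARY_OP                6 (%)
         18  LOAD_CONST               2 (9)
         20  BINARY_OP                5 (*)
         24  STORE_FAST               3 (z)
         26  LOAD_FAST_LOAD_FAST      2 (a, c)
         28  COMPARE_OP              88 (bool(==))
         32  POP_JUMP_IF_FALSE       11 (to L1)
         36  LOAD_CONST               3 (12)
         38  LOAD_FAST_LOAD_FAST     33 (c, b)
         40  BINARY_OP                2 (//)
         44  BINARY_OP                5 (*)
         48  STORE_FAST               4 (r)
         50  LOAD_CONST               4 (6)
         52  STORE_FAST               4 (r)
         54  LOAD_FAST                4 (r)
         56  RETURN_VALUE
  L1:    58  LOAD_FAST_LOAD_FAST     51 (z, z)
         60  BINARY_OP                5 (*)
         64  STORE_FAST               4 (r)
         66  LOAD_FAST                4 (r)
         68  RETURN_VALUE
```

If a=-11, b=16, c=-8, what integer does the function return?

2916

LOAD_FAST b → push 16. Stack: [16]
LOAD_CONST → push 5. Stack: [16, 5]
BINARY_OP + → 16 + 5 = 21. Stack: [21]
STORE_FAST z → z=21. Stack: []
LOAD_FAST_LOAD_FAST b,a → push 16,-11. Stack: [16, -11]
BINARY_OP % → 16 % -11 = -6. Stack: [-6]
LOAD_CONST → push 9. Stack: [-6, 9]
BINARY_OP * → -6 * 9 = -54. Stack: [-54]
STORE_FAST z → z=-54. Stack: []
LOAD_FAST_LOAD_FAST a,c → push -11,-8. Stack: [-11, -8]
COMPARE_OP bool(==) → -11 vs -8 = False. Stack: [False]
POP_JUMP_IF_FALSE → pop False; jump. Stack: []
LOAD_FAST_LOAD_FAST z,z → push -54,-54. Stack: [-54, -54]
BINARY_OP * → -54 * -54 = 2916. Stack: [2916]
STORE_FAST r → r=2916. Stack: []
LOAD_FAST r → push 2916. Stack: [2916]
RETURN_VALUE → return 2916.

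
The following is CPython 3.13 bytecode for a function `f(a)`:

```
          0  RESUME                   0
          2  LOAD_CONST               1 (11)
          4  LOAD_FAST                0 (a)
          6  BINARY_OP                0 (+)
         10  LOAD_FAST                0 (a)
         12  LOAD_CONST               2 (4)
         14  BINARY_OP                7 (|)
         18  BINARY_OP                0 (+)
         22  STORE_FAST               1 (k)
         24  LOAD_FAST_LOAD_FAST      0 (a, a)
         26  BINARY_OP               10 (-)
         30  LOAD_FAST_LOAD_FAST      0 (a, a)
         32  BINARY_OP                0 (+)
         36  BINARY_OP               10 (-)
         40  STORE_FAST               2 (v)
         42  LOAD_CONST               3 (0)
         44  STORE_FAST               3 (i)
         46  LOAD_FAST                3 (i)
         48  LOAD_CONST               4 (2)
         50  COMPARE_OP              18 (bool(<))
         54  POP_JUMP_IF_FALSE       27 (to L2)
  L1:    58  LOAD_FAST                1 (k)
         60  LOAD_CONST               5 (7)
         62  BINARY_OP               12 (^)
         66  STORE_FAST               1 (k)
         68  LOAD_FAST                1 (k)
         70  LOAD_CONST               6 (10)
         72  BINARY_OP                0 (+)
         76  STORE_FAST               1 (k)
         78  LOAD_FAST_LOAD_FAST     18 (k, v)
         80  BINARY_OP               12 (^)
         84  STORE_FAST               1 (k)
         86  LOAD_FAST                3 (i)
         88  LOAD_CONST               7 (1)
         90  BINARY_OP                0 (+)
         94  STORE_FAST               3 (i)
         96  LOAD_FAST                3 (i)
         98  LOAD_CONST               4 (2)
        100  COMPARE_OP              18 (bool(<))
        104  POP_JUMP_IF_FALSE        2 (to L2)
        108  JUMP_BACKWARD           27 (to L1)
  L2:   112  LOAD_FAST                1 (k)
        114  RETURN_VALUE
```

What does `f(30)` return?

LOAD_CONST → push 11. Stack: [11]
LOAD_FAST a → push 30. Stack: [11, 30]
BINARY_OP + → 11 + 30 = 41. Stack: [41]
LOAD_FAST a → push 30. Stack: [41, 30]
LOAD_CONST → push 4. Stack: [41, 30, 4]
BINARY_OP | → 30 | 4 = 30. Stack: [41, 30]
BINARY_OP + → 41 + 30 = 71. Stack: [71]
STORE_FAST k → k=71. Stack: []
LOAD_FAST_LOAD_FAST a,a → push 30,30. Stack: [30, 30]
BINARY_OP - → 30 - 30 = 0. Stack: [0]
LOAD_FAST_LOAD_FAST a,a → push 30,30. Stack: [0, 30, 30]
BINARY_OP + → 30 + 30 = 60. Stack: [0, 60]
BINARY_OP - → 0 - 60 = -60. Stack: [-60]
STORE_FAST v → v=-60. Stack: []
LOAD_CONST → push 0. Stack: [0]
STORE_FAST i → i=0. Stack: []
LOAD_FAST i → push 0. Stack: [0]
LOAD_CONST → push 2. Stack: [0, 2]
COMPARE_OP bool(<) → 0 vs 2 = True. Stack: [True]
POP_JUMP_IF_FALSE → pop True; no jump. Stack: []
LOAD_FAST k → push 71. Stack: [71]
LOAD_CONST → push 7. Stack: [71, 7]
BINARY_OP ^ → 71 ^ 7 = 64. Stack: [64]
STORE_FAST k → k=64. Stack: []
LOAD_FAST k → push 64. Stack: [64]
LOAD_CONST → push 10. Stack: [64, 10]
BINARY_OP + → 64 + 10 = 74. Stack: [74]
STORE_FAST k → k=74. Stack: []
LOAD_FAST_LOAD_FAST k,v → push 74,-60. Stack: [74, -60]
BINARY_OP ^ → 74 ^ -60 = -114. Stack: [-114]
STORE_FAST k → k=-114. Stack: []
LOAD_FAST i → push 0. Stack: [0]
LOAD_CONST → push 1. Stack: [0, 1]
BINARY_OP + → 0 + 1 = 1. Stack: [1]
STORE_FAST i → i=1. Stack: []
LOAD_FAST i → push 1. Stack: [1]
LOAD_CONST → push 2. Stack: [1, 2]
COMPARE_OP bool(<) → 1 vs 2 = True. Stack: [True]
POP_JUMP_IF_FALSE → pop True; no jump. Stack: []
LOAD_FAST k → push -114. Stack: [-114]
LOAD_CONST → push 7. Stack: [-114, 7]
BINARY_OP ^ → -114 ^ 7 = -119. Stack: [-119]
STORE_FAST k → k=-119. Stack: []
LOAD_FAST k → push -119. Stack: [-119]
LOAD_CONST → push 10. Stack: [-119, 10]
BINARY_OP + → -119 + 10 = -109. Stack: [-109]
STORE_FAST k → k=-109. Stack: []
LOAD_FAST_LOAD_FAST k,v → push -109,-60. Stack: [-109, -60]
BINARY_OP ^ → -109 ^ -60 = 87. Stack: [87]
STORE_FAST k → k=87. Stack: []
LOAD_FAST i → push 1. Stack: [1]
LOAD_CONST → push 1. Stack: [1, 1]
BINARY_OP + → 1 + 1 = 2. Stack: [2]
STORE_FAST i → i=2. Stack: []
LOAD_FAST i → push 2. Stack: [2]
LOAD_CONST → push 2. Stack: [2, 2]
COMPARE_OP bool(<) → 2 vs 2 = False. Stack: [False]
POP_JUMP_IF_FALSE → pop False; jump. Stack: []
LOAD_FAST k → push 87. Stack: [87]
RETURN_VALUE → return 87.

87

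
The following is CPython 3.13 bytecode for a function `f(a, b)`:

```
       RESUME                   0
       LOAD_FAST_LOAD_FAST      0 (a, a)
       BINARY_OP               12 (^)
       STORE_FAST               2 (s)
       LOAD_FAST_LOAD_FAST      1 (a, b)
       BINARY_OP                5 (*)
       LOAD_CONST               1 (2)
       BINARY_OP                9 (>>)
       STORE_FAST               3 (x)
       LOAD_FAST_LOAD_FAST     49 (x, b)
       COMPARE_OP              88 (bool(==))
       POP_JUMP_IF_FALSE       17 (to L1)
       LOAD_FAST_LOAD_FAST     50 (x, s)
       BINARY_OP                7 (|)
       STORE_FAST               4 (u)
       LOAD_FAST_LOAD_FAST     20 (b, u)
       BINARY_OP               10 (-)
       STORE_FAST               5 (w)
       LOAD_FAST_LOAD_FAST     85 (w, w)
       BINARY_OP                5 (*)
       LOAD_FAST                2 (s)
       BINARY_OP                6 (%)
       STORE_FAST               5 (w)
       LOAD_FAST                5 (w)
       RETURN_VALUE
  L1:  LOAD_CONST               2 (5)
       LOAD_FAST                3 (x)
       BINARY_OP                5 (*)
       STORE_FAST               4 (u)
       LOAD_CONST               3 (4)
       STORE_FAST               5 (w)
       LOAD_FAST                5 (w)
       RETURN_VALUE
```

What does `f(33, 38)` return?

LOAD_FAST_LOAD_FAST a,a → push 33,33. Stack: [33, 33]
BINARY_OP ^ → 33 ^ 33 = 0. Stack: [0]
STORE_FAST s → s=0. Stack: []
LOAD_FAST_LOAD_FAST a,b → push 33,38. Stack: [33, 38]
BINARY_OP * → 33 * 38 = 1254. Stack: [1254]
LOAD_CONST → push 2. Stack: [1254, 2]
BINARY_OP >> → 1254 >> 2 = 313. Stack: [313]
STORE_FAST x → x=313. Stack: []
LOAD_FAST_LOAD_FAST x,b → push 313,38. Stack: [313, 38]
COMPARE_OP bool(==) → 313 vs 38 = False. Stack: [False]
POP_JUMP_IF_FALSE → pop False; jump. Stack: []
LOAD_CONST → push 5. Stack: [5]
LOAD_FAST x → push 313. Stack: [5, 313]
BINARY_OP * → 5 * 313 = 1565. Stack: [1565]
STORE_FAST u → u=1565. Stack: []
LOAD_CONST → push 4. Stack: [4]
STORE_FAST w → w=4. Stack: []
LOAD_FAST w → push 4. Stack: [4]
RETURN_VALUE → return 4.

4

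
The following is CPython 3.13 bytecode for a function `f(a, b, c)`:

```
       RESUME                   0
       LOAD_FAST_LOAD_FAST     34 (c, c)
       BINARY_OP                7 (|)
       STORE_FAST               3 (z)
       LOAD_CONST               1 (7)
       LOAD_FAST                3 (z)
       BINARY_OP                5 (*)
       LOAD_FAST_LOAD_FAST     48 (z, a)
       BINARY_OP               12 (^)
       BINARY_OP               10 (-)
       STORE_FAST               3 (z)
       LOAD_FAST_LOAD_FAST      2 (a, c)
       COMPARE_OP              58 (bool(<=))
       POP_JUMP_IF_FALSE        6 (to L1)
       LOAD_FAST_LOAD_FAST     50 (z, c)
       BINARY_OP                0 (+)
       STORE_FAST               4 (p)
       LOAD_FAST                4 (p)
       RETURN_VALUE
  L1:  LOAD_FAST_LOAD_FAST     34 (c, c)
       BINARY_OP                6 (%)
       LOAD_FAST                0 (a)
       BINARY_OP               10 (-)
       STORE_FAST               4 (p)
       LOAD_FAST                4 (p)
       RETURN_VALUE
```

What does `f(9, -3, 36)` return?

243

LOAD_FAST_LOAD_FAST c,c → push 36,36. Stack: [36, 36]
BINARY_OP | → 36 | 36 = 36. Stack: [36]
STORE_FAST z → z=36. Stack: []
LOAD_CONST → push 7. Stack: [7]
LOAD_FAST z → push 36. Stack: [7, 36]
BINARY_OP * → 7 * 36 = 252. Stack: [252]
LOAD_FAST_LOAD_FAST z,a → push 36,9. Stack: [252, 36, 9]
BINARY_OP ^ → 36 ^ 9 = 45. Stack: [252, 45]
BINARY_OP - → 252 - 45 = 207. Stack: [207]
STORE_FAST z → z=207. Stack: []
LOAD_FAST_LOAD_FAST a,c → push 9,36. Stack: [9, 36]
COMPARE_OP bool(<=) → 9 vs 36 = True. Stack: [True]
POP_JUMP_IF_FALSE → pop True; no jump. Stack: []
LOAD_FAST_LOAD_FAST z,c → push 207,36. Stack: [207, 36]
BINARY_OP + → 207 + 36 = 243. Stack: [243]
STORE_FAST p → p=243. Stack: []
LOAD_FAST p → push 243. Stack: [243]
RETURN_VALUE → return 243.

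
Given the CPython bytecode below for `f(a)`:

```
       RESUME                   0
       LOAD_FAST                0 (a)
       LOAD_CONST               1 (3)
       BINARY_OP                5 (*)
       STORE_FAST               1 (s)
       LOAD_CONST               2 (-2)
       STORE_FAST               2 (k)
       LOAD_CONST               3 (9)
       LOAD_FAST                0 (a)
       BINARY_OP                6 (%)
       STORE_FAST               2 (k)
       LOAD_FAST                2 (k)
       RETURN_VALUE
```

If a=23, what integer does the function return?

9

LOAD_FAST a → push 23. Stack: [23]
LOAD_CONST → push 3. Stack: [23, 3]
BINARY_OP * → 23 * 3 = 69. Stack: [69]
STORE_FAST s → s=69. Stack: []
LOAD_CONST → push -2. Stack: [-2]
STORE_FAST k → k=-2. Stack: []
LOAD_CONST → push 9. Stack: [9]
LOAD_FAST a → push 23. Stack: [9, 23]
BINARY_OP % → 9 % 23 = 9. Stack: [9]
STORE_FAST k → k=9. Stack: []
LOAD_FAST k → push 9. Stack: [9]
RETURN_VALUE → return 9.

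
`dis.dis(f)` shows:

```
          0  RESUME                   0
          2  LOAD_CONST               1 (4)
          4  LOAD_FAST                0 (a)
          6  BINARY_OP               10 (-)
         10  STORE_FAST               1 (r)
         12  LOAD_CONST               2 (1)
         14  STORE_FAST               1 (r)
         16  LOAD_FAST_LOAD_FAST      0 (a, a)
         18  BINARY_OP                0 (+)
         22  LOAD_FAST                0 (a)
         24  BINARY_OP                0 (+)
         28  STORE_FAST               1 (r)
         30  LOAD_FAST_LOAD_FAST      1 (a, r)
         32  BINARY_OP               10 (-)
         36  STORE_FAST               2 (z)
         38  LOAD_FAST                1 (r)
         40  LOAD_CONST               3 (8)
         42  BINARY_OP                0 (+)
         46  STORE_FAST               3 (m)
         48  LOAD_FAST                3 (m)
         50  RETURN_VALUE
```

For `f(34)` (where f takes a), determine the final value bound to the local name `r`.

LOAD_CONST → push 4. Stack: [4]
LOAD_FAST a → push 34. Stack: [4, 34]
BINARY_OP - → 4 - 34 = -30. Stack: [-30]
STORE_FAST r → r=-30. Stack: []
LOAD_CONST → push 1. Stack: [1]
STORE_FAST r → r=1. Stack: []
LOAD_FAST_LOAD_FAST a,a → push 34,34. Stack: [34, 34]
BINARY_OP + → 34 + 34 = 68. Stack: [68]
LOAD_FAST a → push 34. Stack: [68, 34]
BINARY_OP + → 68 + 34 = 102. Stack: [102]
STORE_FAST r → r=102. Stack: []
LOAD_FAST_LOAD_FAST a,r → push 34,102. Stack: [34, 102]
BINARY_OP - → 34 - 102 = -68. Stack: [-68]
STORE_FAST z → z=-68. Stack: []
LOAD_FAST r → push 102. Stack: [102]
LOAD_CONST → push 8. Stack: [102, 8]
BINARY_OP + → 102 + 8 = 110. Stack: [110]
STORE_FAST m → m=110. Stack: []
LOAD_FAST m → push 110. Stack: [110]
RETURN_VALUE → return 110.

102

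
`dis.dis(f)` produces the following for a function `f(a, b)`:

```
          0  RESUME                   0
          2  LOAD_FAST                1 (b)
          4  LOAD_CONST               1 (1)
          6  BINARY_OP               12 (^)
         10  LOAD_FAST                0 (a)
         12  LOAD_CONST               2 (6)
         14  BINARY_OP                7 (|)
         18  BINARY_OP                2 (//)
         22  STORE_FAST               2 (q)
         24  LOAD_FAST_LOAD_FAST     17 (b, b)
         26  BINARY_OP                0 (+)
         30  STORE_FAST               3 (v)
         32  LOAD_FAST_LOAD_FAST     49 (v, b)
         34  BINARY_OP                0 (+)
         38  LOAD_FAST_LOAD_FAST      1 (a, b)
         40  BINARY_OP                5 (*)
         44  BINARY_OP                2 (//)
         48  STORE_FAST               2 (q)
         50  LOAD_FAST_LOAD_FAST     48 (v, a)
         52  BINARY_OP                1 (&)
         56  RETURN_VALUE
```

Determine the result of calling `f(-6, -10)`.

-24

LOAD_FAST b → push -10. Stack: [-10]
LOAD_CONST → push 1. Stack: [-10, 1]
BINARY_OP ^ → -10 ^ 1 = -9. Stack: [-9]
LOAD_FAST a → push -6. Stack: [-9, -6]
LOAD_CONST → push 6. Stack: [-9, -6, 6]
BINARY_OP | → -6 | 6 = -2. Stack: [-9, -2]
BINARY_OP // → -9 // -2 = 4. Stack: [4]
STORE_FAST q → q=4. Stack: []
LOAD_FAST_LOAD_FAST b,b → push -10,-10. Stack: [-10, -10]
BINARY_OP + → -10 + -10 = -20. Stack: [-20]
STORE_FAST v → v=-20. Stack: []
LOAD_FAST_LOAD_FAST v,b → push -20,-10. Stack: [-20, -10]
BINARY_OP + → -20 + -10 = -30. Stack: [-30]
LOAD_FAST_LOAD_FAST a,b → push -6,-10. Stack: [-30, -6, -10]
BINARY_OP * → -6 * -10 = 60. Stack: [-30, 60]
BINARY_OP // → -30 // 60 = -1. Stack: [-1]
STORE_FAST q → q=-1. Stack: []
LOAD_FAST_LOAD_FAST v,a → push -20,-6. Stack: [-20, -6]
BINARY_OP & → -20 & -6 = -24. Stack: [-24]
RETURN_VALUE → return -24.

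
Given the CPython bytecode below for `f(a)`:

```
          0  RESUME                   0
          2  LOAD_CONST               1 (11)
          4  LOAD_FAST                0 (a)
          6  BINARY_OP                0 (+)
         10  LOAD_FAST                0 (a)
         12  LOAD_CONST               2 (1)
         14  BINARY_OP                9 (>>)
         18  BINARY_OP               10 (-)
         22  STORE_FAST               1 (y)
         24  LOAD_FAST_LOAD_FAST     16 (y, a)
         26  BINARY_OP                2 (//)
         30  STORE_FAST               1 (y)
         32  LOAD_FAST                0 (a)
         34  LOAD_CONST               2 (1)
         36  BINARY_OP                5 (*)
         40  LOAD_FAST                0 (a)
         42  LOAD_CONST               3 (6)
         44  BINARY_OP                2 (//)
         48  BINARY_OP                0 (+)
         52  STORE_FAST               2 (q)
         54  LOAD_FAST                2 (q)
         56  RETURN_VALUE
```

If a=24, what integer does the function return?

LOAD_CONST → push 11. Stack: [11]
LOAD_FAST a → push 24. Stack: [11, 24]
BINARY_OP + → 11 + 24 = 35. Stack: [35]
LOAD_FAST a → push 24. Stack: [35, 24]
LOAD_CONST → push 1. Stack: [35, 24, 1]
BINARY_OP >> → 24 >> 1 = 12. Stack: [35, 12]
BINARY_OP - → 35 - 12 = 23. Stack: [23]
STORE_FAST y → y=23. Stack: []
LOAD_FAST_LOAD_FAST y,a → push 23,24. Stack: [23, 24]
BINARY_OP // → 23 // 24 = 0. Stack: [0]
STORE_FAST y → y=0. Stack: []
LOAD_FAST a → push 24. Stack: [24]
LOAD_CONST → push 1. Stack: [24, 1]
BINARY_OP * → 24 * 1 = 24. Stack: [24]
LOAD_FAST a → push 24. Stack: [24, 24]
LOAD_CONST → push 6. Stack: [24, 24, 6]
BINARY_OP // → 24 // 6 = 4. Stack: [24, 4]
BINARY_OP + → 24 + 4 = 28. Stack: [28]
STORE_FAST q → q=28. Stack: []
LOAD_FAST q → push 28. Stack: [28]
RETURN_VALUE → return 28.

28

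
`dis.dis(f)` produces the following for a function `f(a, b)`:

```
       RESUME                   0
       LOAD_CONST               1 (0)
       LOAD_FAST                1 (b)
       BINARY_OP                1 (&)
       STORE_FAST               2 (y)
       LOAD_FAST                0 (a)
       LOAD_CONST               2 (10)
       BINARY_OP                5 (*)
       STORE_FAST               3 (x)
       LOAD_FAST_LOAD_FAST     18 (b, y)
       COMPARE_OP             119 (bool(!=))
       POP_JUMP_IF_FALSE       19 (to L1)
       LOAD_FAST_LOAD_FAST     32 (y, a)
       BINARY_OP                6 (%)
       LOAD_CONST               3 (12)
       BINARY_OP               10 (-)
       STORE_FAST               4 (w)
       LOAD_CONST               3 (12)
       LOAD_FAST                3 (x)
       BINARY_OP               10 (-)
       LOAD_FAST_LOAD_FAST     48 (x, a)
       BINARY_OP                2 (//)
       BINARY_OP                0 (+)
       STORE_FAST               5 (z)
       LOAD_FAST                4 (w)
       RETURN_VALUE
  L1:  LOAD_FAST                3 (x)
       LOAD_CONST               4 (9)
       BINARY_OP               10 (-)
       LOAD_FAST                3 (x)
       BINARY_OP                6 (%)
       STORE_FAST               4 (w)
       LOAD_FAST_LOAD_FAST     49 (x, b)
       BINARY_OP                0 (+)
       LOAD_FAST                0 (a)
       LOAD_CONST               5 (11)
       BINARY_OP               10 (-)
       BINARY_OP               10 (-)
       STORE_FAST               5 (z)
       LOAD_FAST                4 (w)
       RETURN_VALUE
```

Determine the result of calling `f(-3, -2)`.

-12

LOAD_CONST → push 0. Stack: [0]
LOAD_FAST b → push -2. Stack: [0, -2]
BINARY_OP & → 0 & -2 = 0. Stack: [0]
STORE_FAST y → y=0. Stack: []
LOAD_FAST a → push -3. Stack: [-3]
LOAD_CONST → push 10. Stack: [-3, 10]
BINARY_OP * → -3 * 10 = -30. Stack: [-30]
STORE_FAST x → x=-30. Stack: []
LOAD_FAST_LOAD_FAST b,y → push -2,0. Stack: [-2, 0]
COMPARE_OP bool(!=) → -2 vs 0 = True. Stack: [True]
POP_JUMP_IF_FALSE → pop True; no jump. Stack: []
LOAD_FAST_LOAD_FAST y,a → push 0,-3. Stack: [0, -3]
BINARY_OP % → 0 % -3 = 0. Stack: [0]
LOAD_CONST → push 12. Stack: [0, 12]
BINARY_OP - → 0 - 12 = -12. Stack: [-12]
STORE_FAST w → w=-12. Stack: []
LOAD_CONST → push 12. Stack: [12]
LOAD_FAST x → push -30. Stack: [12, -30]
BINARY_OP - → 12 - -30 = 42. Stack: [42]
LOAD_FAST_LOAD_FAST x,a → push -30,-3. Stack: [42, -30, -3]
BINARY_OP // → -30 // -3 = 10. Stack: [42, 10]
BINARY_OP + → 42 + 10 = 52. Stack: [52]
STORE_FAST z → z=52. Stack: []
LOAD_FAST w → push -12. Stack: [-12]
RETURN_VALUE → return -12.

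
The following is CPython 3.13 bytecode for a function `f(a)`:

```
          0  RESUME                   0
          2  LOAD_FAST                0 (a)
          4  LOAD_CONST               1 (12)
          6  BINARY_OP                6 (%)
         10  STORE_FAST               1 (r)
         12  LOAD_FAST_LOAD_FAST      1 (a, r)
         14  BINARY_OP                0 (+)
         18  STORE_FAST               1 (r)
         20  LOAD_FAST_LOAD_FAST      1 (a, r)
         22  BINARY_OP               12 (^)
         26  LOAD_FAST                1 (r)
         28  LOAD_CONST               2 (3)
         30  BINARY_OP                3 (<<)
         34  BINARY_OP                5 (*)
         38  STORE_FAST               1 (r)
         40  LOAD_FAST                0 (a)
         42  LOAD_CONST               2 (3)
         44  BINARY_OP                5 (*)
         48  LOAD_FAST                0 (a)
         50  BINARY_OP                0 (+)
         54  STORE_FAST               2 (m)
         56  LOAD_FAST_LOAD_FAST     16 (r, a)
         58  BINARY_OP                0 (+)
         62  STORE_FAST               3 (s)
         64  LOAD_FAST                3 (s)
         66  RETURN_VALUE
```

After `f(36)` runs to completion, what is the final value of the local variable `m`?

LOAD_FAST a → push 36. Stack: [36]
LOAD_CONST → push 12. Stack: [36, 12]
BINARY_OP % → 36 % 12 = 0. Stack: [0]
STORE_FAST r → r=0. Stack: []
LOAD_FAST_LOAD_FAST a,r → push 36,0. Stack: [36, 0]
BINARY_OP + → 36 + 0 = 36. Stack: [36]
STORE_FAST r → r=36. Stack: []
LOAD_FAST_LOAD_FAST a,r → push 36,36. Stack: [36, 36]
BINARY_OP ^ → 36 ^ 36 = 0. Stack: [0]
LOAD_FAST r → push 36. Stack: [0, 36]
LOAD_CONST → push 3. Stack: [0, 36, 3]
BINARY_OP << → 36 << 3 = 288. Stack: [0, 288]
BINARY_OP * → 0 * 288 = 0. Stack: [0]
STORE_FAST r → r=0. Stack: []
LOAD_FAST a → push 36. Stack: [36]
LOAD_CONST → push 3. Stack: [36, 3]
BINARY_OP * → 36 * 3 = 108. Stack: [108]
LOAD_FAST a → push 36. Stack: [108, 36]
BINARY_OP + → 108 + 36 = 144. Stack: [144]
STORE_FAST m → m=144. Stack: []
LOAD_FAST_LOAD_FAST r,a → push 0,36. Stack: [0, 36]
BINARY_OP + → 0 + 36 = 36. Stack: [36]
STORE_FAST s → s=36. Stack: []
LOAD_FAST s → push 36. Stack: [36]
RETURN_VALUE → return 36.

144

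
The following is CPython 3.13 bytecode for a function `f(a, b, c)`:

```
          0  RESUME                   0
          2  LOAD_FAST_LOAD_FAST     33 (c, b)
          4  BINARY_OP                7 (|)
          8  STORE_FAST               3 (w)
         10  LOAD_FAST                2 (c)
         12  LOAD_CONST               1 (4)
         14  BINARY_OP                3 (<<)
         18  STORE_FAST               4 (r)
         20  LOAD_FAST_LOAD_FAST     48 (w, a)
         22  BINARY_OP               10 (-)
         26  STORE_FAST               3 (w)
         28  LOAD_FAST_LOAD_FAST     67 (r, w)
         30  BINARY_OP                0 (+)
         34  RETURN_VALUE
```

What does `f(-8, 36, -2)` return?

-26

LOAD_FAST_LOAD_FAST c,b → push -2,36. Stack: [-2, 36]
BINARY_OP | → -2 | 36 = -2. Stack: [-2]
STORE_FAST w → w=-2. Stack: []
LOAD_FAST c → push -2. Stack: [-2]
LOAD_CONST → push 4. Stack: [-2, 4]
BINARY_OP << → -2 << 4 = -32. Stack: [-32]
STORE_FAST r → r=-32. Stack: []
LOAD_FAST_LOAD_FAST w,a → push -2,-8. Stack: [-2, -8]
BINARY_OP - → -2 - -8 = 6. Stack: [6]
STORE_FAST w → w=6. Stack: []
LOAD_FAST_LOAD_FAST r,w → push -32,6. Stack: [-32, 6]
BINARY_OP + → -32 + 6 = -26. Stack: [-26]
RETURN_VALUE → return -26.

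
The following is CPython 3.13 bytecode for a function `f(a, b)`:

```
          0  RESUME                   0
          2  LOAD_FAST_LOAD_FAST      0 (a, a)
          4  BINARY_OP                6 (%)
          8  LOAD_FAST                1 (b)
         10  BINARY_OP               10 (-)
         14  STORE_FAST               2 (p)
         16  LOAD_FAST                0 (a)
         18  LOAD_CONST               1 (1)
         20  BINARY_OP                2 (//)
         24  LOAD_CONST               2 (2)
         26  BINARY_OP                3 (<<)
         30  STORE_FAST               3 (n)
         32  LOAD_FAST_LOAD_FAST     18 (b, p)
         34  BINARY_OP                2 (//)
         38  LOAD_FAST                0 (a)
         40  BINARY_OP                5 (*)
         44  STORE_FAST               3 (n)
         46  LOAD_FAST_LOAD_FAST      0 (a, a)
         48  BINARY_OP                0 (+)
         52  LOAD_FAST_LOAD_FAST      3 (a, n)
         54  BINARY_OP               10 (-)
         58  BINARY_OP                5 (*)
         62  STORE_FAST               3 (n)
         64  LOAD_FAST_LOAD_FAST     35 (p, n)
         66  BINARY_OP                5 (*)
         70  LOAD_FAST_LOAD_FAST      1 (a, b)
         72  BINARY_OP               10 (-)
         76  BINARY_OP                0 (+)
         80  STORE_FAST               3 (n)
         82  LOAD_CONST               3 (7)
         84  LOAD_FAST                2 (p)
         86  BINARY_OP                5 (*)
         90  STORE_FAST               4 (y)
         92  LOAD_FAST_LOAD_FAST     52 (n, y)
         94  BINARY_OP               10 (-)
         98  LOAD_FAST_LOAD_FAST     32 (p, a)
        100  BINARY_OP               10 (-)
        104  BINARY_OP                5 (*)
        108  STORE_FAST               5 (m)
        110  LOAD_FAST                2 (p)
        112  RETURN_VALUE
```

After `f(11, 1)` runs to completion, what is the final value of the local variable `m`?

LOAD_FAST_LOAD_FAST a,a → push 11,11. Stack: [11, 11]
BINARY_OP % → 11 % 11 = 0. Stack: [0]
LOAD_FAST b → push 1. Stack: [0, 1]
BINARY_OP - → 0 - 1 = -1. Stack: [-1]
STORE_FAST p → p=-1. Stack: []
LOAD_FAST a → push 11. Stack: [11]
LOAD_CONST → push 1. Stack: [11, 1]
BINARY_OP // → 11 // 1 = 11. Stack: [11]
LOAD_CONST → push 2. Stack: [11, 2]
BINARY_OP << → 11 << 2 = 44. Stack: [44]
STORE_FAST n → n=44. Stack: []
LOAD_FAST_LOAD_FAST b,p → push 1,-1. Stack: [1, -1]
BINARY_OP // → 1 // -1 = -1. Stack: [-1]
LOAD_FAST a → push 11. Stack: [-1, 11]
BINARY_OP * → -1 * 11 = -11. Stack: [-11]
STORE_FAST n → n=-11. Stack: []
LOAD_FAST_LOAD_FAST a,a → push 11,11. Stack: [11, 11]
BINARY_OP + → 11 + 11 = 22. Stack: [22]
LOAD_FAST_LOAD_FAST a,n → push 11,-11. Stack: [22, 11, -11]
BINARY_OP - → 11 - -11 = 22. Stack: [22, 22]
BINARY_OP * → 22 * 22 = 484. Stack: [484]
STORE_FAST n → n=484. Stack: []
LOAD_FAST_LOAD_FAST p,n → push -1,484. Stack: [-1, 484]
BINARY_OP * → -1 * 484 = -484. Stack: [-484]
LOAD_FAST_LOAD_FAST a,b → push 11,1. Stack: [-484, 11, 1]
BINARY_OP - → 11 - 1 = 10. Stack: [-484, 10]
BINARY_OP + → -484 + 10 = -474. Stack: [-474]
STORE_FAST n → n=-474. Stack: []
LOAD_CONST → push 7. Stack: [7]
LOAD_FAST p → push -1. Stack: [7, -1]
BINARY_OP * → 7 * -1 = -7. Stack: [-7]
STORE_FAST y → y=-7. Stack: []
LOAD_FAST_LOAD_FAST n,y → push -474,-7. Stack: [-474, -7]
BINARY_OP - → -474 - -7 = -467. Stack: [-467]
LOAD_FAST_LOAD_FAST p,a → push -1,11. Stack: [-467, -1, 11]
BINARY_OP - → -1 - 11 = -12. Stack: [-467, -12]
BINARY_OP * → -467 * -12 = 5604. Stack: [5604]
STORE_FAST m → m=5604. Stack: []
LOAD_FAST p → push -1. Stack: [-1]
RETURN_VALUE → return -1.

5604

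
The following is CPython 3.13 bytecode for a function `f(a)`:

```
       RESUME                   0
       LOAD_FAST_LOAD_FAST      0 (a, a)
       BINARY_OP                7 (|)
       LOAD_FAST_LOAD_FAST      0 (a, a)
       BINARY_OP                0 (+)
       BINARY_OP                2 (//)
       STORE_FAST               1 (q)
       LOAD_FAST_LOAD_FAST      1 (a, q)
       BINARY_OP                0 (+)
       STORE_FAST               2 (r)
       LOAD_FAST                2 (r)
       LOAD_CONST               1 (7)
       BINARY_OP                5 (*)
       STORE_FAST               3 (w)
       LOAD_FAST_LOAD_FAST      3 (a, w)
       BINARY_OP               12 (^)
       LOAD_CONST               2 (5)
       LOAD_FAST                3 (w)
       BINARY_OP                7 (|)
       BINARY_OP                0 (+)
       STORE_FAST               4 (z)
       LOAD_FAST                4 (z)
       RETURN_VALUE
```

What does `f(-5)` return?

3

LOAD_FAST_LOAD_FAST a,a → push -5,-5. Stack: [-5, -5]
BINARY_OP | → -5 | -5 = -5. Stack: [-5]
LOAD_FAST_LOAD_FAST a,a → push -5,-5. Stack: [-5, -5, -5]
BINARY_OP + → -5 + -5 = -10. Stack: [-5, -10]
BINARY_OP // → -5 // -10 = 0. Stack: [0]
STORE_FAST q → q=0. Stack: []
LOAD_FAST_LOAD_FAST a,q → push -5,0. Stack: [-5, 0]
BINARY_OP + → -5 + 0 = -5. Stack: [-5]
STORE_FAST r → r=-5. Stack: []
LOAD_FAST r → push -5. Stack: [-5]
LOAD_CONST → push 7. Stack: [-5, 7]
BINARY_OP * → -5 * 7 = -35. Stack: [-35]
STORE_FAST w → w=-35. Stack: []
LOAD_FAST_LOAD_FAST a,w → push -5,-35. Stack: [-5, -35]
BINARY_OP ^ → -5 ^ -35 = 38. Stack: [38]
LOAD_CONST → push 5. Stack: [38, 5]
LOAD_FAST w → push -35. Stack: [38, 5, -35]
BINARY_OP | → 5 | -35 = -35. Stack: [38, -35]
BINARY_OP + → 38 + -35 = 3. Stack: [3]
STORE_FAST z → z=3. Stack: []
LOAD_FAST z → push 3. Stack: [3]
RETURN_VALUE → return 3.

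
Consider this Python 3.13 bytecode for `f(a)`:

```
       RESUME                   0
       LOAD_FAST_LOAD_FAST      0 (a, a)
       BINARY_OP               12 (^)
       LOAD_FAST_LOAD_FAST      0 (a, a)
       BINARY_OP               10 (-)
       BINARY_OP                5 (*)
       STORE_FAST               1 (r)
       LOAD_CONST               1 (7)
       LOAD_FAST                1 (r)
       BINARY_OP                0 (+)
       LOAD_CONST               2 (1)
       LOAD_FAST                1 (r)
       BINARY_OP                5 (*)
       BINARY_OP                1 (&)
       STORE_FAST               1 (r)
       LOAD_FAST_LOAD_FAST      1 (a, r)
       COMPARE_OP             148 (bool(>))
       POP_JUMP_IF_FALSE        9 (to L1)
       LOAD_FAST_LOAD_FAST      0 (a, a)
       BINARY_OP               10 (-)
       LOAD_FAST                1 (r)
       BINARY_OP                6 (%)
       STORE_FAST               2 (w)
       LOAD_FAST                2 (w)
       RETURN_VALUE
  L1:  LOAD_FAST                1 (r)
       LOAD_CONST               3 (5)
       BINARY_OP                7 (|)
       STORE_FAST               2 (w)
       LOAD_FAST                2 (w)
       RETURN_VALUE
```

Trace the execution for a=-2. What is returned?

LOAD_FAST_LOAD_FAST a,a → push -2,-2. Stack: [-2, -2]
BINARY_OP ^ → -2 ^ -2 = 0. Stack: [0]
LOAD_FAST_LOAD_FAST a,a → push -2,-2. Stack: [0, -2, -2]
BINARY_OP - → -2 - -2 = 0. Stack: [0, 0]
BINARY_OP * → 0 * 0 = 0. Stack: [0]
STORE_FAST r → r=0. Stack: []
LOAD_CONST → push 7. Stack: [7]
LOAD_FAST r → push 0. Stack: [7, 0]
BINARY_OP + → 7 + 0 = 7. Stack: [7]
LOAD_CONST → push 1. Stack: [7, 1]
LOAD_FAST r → push 0. Stack: [7, 1, 0]
BINARY_OP * → 1 * 0 = 0. Stack: [7, 0]
BINARY_OP & → 7 & 0 = 0. Stack: [0]
STORE_FAST r → r=0. Stack: []
LOAD_FAST_LOAD_FAST a,r → push -2,0. Stack: [-2, 0]
COMPARE_OP bool(>) → -2 vs 0 = False. Stack: [False]
POP_JUMP_IF_FALSE → pop False; jump. Stack: []
LOAD_FAST r → push 0. Stack: [0]
LOAD_CONST → push 5. Stack: [0, 5]
BINARY_OP | → 0 | 5 = 5. Stack: [5]
STORE_FAST w → w=5. Stack: []
LOAD_FAST w → push 5. Stack: [5]
RETURN_VALUE → return 5.

5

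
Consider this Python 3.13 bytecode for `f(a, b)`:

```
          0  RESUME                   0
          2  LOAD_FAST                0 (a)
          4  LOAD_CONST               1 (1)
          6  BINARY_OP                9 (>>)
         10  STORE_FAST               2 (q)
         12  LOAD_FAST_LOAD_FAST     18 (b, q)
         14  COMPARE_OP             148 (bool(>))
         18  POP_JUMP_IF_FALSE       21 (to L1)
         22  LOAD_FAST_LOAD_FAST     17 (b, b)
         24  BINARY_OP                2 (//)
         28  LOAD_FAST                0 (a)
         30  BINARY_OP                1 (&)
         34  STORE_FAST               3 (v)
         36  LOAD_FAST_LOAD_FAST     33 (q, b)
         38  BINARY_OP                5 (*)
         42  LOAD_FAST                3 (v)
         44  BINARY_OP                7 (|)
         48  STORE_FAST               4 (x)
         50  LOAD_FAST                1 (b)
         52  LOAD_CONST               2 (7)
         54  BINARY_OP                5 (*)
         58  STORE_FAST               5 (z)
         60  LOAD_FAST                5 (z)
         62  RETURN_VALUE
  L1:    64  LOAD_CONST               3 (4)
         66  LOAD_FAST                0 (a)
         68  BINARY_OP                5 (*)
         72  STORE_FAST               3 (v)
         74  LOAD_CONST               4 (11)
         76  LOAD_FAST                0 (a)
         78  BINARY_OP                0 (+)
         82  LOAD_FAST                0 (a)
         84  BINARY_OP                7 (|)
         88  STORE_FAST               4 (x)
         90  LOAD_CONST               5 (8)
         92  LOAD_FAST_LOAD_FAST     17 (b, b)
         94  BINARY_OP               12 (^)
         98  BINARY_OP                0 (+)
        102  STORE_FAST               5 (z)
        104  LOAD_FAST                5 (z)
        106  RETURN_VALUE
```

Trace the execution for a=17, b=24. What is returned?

LOAD_FAST a → push 17. Stack: [17]
LOAD_CONST → push 1. Stack: [17, 1]
BINARY_OP >> → 17 >> 1 = 8. Stack: [8]
STORE_FAST q → q=8. Stack: []
LOAD_FAST_LOAD_FAST b,q → push 24,8. Stack: [24, 8]
COMPARE_OP bool(>) → 24 vs 8 = True. Stack: [True]
POP_JUMP_IF_FALSE → pop True; no jump. Stack: []
LOAD_FAST_LOAD_FAST b,b → push 24,24. Stack: [24, 24]
BINARY_OP // → 24 // 24 = 1. Stack: [1]
LOAD_FAST a → push 17. Stack: [1, 17]
BINARY_OP & → 1 & 17 = 1. Stack: [1]
STORE_FAST v → v=1. Stack: []
LOAD_FAST_LOAD_FAST q,b → push 8,24. Stack: [8, 24]
BINARY_OP * → 8 * 24 = 192. Stack: [192]
LOAD_FAST v → push 1. Stack: [192, 1]
BINARY_OP | → 192 | 1 = 193. Stack: [193]
STORE_FAST x → x=193. Stack: []
LOAD_FAST b → push 24. Stack: [24]
LOAD_CONST → push 7. Stack: [24, 7]
BINARY_OP * → 24 * 7 = 168. Stack: [168]
STORE_FAST z → z=168. Stack: []
LOAD_FAST z → push 168. Stack: [168]
RETURN_VALUE → return 168.

168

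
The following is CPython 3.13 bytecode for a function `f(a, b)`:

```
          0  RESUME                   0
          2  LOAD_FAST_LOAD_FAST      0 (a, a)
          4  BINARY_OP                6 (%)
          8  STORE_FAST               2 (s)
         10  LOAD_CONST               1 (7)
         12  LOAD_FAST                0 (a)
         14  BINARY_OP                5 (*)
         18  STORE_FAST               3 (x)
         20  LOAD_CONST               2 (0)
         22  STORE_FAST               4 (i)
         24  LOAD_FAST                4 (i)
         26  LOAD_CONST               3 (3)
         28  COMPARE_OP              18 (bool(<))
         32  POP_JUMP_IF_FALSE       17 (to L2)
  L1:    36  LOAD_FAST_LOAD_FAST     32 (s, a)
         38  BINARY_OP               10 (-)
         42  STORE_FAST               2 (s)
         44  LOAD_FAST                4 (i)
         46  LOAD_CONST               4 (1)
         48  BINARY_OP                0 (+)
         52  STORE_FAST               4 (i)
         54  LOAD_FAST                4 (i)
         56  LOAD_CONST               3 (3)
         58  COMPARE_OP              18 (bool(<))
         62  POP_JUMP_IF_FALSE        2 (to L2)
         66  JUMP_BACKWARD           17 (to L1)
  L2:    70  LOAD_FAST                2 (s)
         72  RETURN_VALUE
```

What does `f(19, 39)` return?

LOAD_FAST_LOAD_FAST a,a → push 19,19. Stack: [19, 19]
BINARY_OP % → 19 % 19 = 0. Stack: [0]
STORE_FAST s → s=0. Stack: []
LOAD_CONST → push 7. Stack: [7]
LOAD_FAST a → push 19. Stack: [7, 19]
BINARY_OP * → 7 * 19 = 133. Stack: [133]
STORE_FAST x → x=133. Stack: []
LOAD_CONST → push 0. Stack: [0]
STORE_FAST i → i=0. Stack: []
LOAD_FAST i → push 0. Stack: [0]
LOAD_CONST → push 3. Stack: [0, 3]
COMPARE_OP bool(<) → 0 vs 3 = True. Stack: [True]
POP_JUMP_IF_FALSE → pop True; no jump. Stack: []
LOAD_FAST_LOAD_FAST s,a → push 0,19. Stack: [0, 19]
BINARY_OP - → 0 - 19 = -19. Stack: [-19]
STORE_FAST s → s=-19. Stack: []
LOAD_FAST i → push 0. Stack: [0]
LOAD_CONST → push 1. Stack: [0, 1]
BINARY_OP + → 0 + 1 = 1. Stack: [1]
STORE_FAST i → i=1. Stack: []
LOAD_FAST i → push 1. Stack: [1]
LOAD_CONST → push 3. Stack: [1, 3]
COMPARE_OP bool(<) → 1 vs 3 = True. Stack: [True]
POP_JUMP_IF_FALSE → pop True; no jump. Stack: []
LOAD_FAST_LOAD_FAST s,a → push -19,19. Stack: [-19, 19]
BINARY_OP - → -19 - 19 = -38. Stack: [-38]
STORE_FAST s → s=-38. Stack: []
LOAD_FAST i → push 1. Stack: [1]
LOAD_CONST → push 1. Stack: [1, 1]
BINARY_OP + → 1 + 1 = 2. Stack: [2]
STORE_FAST i → i=2. Stack: []
LOAD_FAST i → push 2. Stack: [2]
LOAD_CONST → push 3. Stack: [2, 3]
COMPARE_OP bool(<) → 2 vs 3 = True. Stack: [True]
POP_JUMP_IF_FALSE → pop True; no jump. Stack: []
LOAD_FAST_LOAD_FAST s,a → push -38,19. Stack: [-38, 19]
BINARY_OP - → -38 - 19 = -57. Stack: [-57]
STORE_FAST s → s=-57. Stack: []
LOAD_FAST i → push 2. Stack: [2]
LOAD_CONST → push 1. Stack: [2, 1]
BINARY_OP + → 2 + 1 = 3. Stack: [3]
STORE_FAST i → i=3. Stack: []
LOAD_FAST i → push 3. Stack: [3]
LOAD_CONST → push 3. Stack: [3, 3]
COMPARE_OP bool(<) → 3 vs 3 = False. Stack: [False]
POP_JUMP_IF_FALSE → pop False; jump. Stack: []
LOAD_FAST s → push -57. Stack: [-57]
RETURN_VALUE → return -57.

-57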